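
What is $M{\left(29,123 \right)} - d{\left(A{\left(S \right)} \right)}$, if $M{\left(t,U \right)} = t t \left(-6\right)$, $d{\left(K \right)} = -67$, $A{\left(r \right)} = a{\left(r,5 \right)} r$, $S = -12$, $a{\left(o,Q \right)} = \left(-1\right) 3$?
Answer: $-4979$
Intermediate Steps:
$a{\left(o,Q \right)} = -3$
$A{\left(r \right)} = - 3 r$
$M{\left(t,U \right)} = - 6 t^{2}$ ($M{\left(t,U \right)} = t^{2} \left(-6\right) = - 6 t^{2}$)
$M{\left(29,123 \right)} - d{\left(A{\left(S \right)} \right)} = - 6 \cdot 29^{2} - -67 = \left(-6\right) 841 + 67 = -5046 + 67 = -4979$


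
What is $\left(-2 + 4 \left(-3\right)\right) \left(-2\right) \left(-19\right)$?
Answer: $-532$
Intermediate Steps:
$\left(-2 + 4 \left(-3\right)\right) \left(-2\right) \left(-19\right) = \left(-2 - 12\right) \left(-2\right) \left(-19\right) = \left(-14\right) \left(-2\right) \left(-19\right) = 28 \left(-19\right) = -532$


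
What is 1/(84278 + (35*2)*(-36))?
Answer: 1/81758 ≈ 1.2231e-5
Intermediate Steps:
1/(84278 + (35*2)*(-36)) = 1/(84278 + 70*(-36)) = 1/(84278 - 2520) = 1/81758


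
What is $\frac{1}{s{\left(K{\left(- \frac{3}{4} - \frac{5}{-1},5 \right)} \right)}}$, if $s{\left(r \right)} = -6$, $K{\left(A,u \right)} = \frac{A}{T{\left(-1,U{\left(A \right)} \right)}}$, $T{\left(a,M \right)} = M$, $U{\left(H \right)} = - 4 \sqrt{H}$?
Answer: $- \frac{1}{6} \approx -0.16667$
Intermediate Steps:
$K{\left(A,u \right)} = - \frac{\sqrt{A}}{4}$ ($K{\left(A,u \right)} = \frac{A}{\left(-4\right) \sqrt{A}} = A \left(- \frac{1}{4 \sqrt{A}}\right) = - \frac{\sqrt{A}}{4}$)
$\frac{1}{s{\left(K{\left(- \frac{3}{4} - \frac{5}{-1},5 \right)} \right)}} = \frac{1}{-6} = - \frac{1}{6}$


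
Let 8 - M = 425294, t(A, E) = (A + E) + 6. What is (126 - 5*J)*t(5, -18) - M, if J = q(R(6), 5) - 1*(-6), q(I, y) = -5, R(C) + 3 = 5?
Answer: 424439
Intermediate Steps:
R(C) = 2 (R(C) = -3 + 5 = 2)
t(A, E) = 6 + A + E
M = -425286 (M = 8 - 1*425294 = 8 - 425294 = -425286)
J = 1 (J = -5 - 1*(-6) = -5 + 6 = 1)
(126 - 5*J)*t(5, -18) - M = (126 - 5*1)*(6 + 5 - 18) - 1*(-425286) = (126 - 5)*(-7) + 425286 = 121*(-7) + 425286 = -847 + 425286 = 424439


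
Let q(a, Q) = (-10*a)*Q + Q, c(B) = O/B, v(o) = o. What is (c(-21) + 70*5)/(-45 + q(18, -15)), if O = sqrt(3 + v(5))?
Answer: 35/264 - sqrt(2)/27720 ≈ 0.13252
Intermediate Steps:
O = 2*sqrt(2) (O = sqrt(3 + 5) = sqrt(8) = 2*sqrt(2) ≈ 2.8284)
c(B) = 2*sqrt(2)/B (c(B) = (2*sqrt(2))/B = 2*sqrt(2)/B)
q(a, Q) = Q - 10*Q*a (q(a, Q) = -10*Q*a + Q = Q - 10*Q*a)
(c(-21) + 70*5)/(-45 + q(18, -15)) = (2*sqrt(2)/(-21) + 70*5)/(-45 - 15*(1 - 10*18)) = (2*sqrt(2)*(-1/21) + 350)/(-45 - 15*(1 - 180)) = (-2*sqrt(2)/21 + 350)/(-45 - 15*(-179)) = (350 - 2*sqrt(2)/21)/(-45 + 2685) = (350 - 2*sqrt(2)/21)/2640 = (350 - 2*sqrt(2)/21)*(1/2640) = 35/264 - sqrt(2)/27720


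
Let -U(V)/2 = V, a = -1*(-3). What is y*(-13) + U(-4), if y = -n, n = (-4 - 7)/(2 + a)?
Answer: -103/5 ≈ -20.600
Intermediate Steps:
a = 3
n = -11/5 (n = (-4 - 7)/(2 + 3) = -11/5 ≈ -2.2000)
U(V) = -2*V
y = 11/5 (y = -1*(-11/5) = 11/5 ≈ 2.2000)
y*(-13) + U(-4) = (11/5)*(-13) - 2*(-4) = -143/5 + 8 = -103/5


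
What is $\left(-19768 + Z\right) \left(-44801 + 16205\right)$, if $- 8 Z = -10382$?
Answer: $528175269$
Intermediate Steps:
$Z = \frac{5191}{4}$ ($Z = \left(- \frac{1}{8}\right) \left(-10382\right) = \frac{5191}{4} \approx 1297.8$)
$\left(-19768 + Z\right) \left(-44801 + 16205\right) = \left(-19768 + \frac{5191}{4}\right) \left(-44801 + 16205\right) = \left(- \frac{73881}{4}\right) \left(-28596\right) = 528175269$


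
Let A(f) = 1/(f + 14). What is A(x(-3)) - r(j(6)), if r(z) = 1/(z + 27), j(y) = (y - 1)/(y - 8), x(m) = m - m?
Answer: 3/98 ≈ 0.030612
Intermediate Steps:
x(m) = 0
A(f) = 1/(14 + f)
j(y) = (-1 + y)/(-8 + y)
r(z) = 1/(27 + z)
A(x(-3)) - r(j(6)) = 1/(14 + 0) - 1/(27 + (-1 + 6)/(-8 + 6)) = 1/14 - 1/(27 + 5/(-2)) = 1/14 - 1/(27 - 1/2*5) = 1/14 - 1/(27 - 5/2) = 1/14 - 1/49/2 = 1/14 - 1*2/49 = 1/14 - 2/49 = 3/98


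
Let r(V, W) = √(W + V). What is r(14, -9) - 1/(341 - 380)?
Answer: 1/39 + √5 ≈ 2.2617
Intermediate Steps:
r(V, W) = √(V + W)
r(14, -9) - 1/(341 - 380) = √(14 - 9) - 1/(341 - 380) = √5 - 1/(-39) = √5 - 1*(-1/39) = √5 + 1/39 = 1/39 + √5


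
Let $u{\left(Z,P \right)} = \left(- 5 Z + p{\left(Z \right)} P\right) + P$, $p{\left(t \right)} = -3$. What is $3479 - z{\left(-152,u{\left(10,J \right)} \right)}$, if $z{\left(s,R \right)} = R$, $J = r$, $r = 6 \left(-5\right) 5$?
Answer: $3229$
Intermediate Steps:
$r = -150$ ($r = \left(-30\right) 5 = -150$)
$J = -150$
$u{\left(Z,P \right)} = - 5 Z - 2 P$ ($u{\left(Z,P \right)} = \left(- 5 Z - 3 P\right) + P = - 5 Z - 2 P$)
$3479 - z{\left(-152,u{\left(10,J \right)} \right)} = 3479 - \left(\left(-5\right) 10 - -300\right) = 3479 - \left(-50 + 300\right) = 3479 - 250 = 3229$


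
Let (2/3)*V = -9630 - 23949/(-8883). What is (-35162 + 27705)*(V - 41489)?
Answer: 274431850327/658 ≈ 4.1707e+8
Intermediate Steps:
V = -9502149/658 (V = 3*(-9630 - 23949/(-8883))/2 = 3*(-9630 - 23949*(-1)/8883)/2 = 3*(-9630 - 1*(-887/329))/2 = 3*(-9630 + 887/329)/2 = (3/2)*(-3167383/329) = -9502149/658 ≈ -14441.)
(-35162 + 27705)*(V - 41489) = (-35162 + 27705)*(-9502149/658 - 41489) = -7457*(-36801911/658) = 274431850327/658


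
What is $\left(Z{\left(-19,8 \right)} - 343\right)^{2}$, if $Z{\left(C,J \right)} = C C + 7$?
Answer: $625$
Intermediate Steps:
$Z{\left(C,J \right)} = 7 + C^{2}$ ($Z{\left(C,J \right)} = C^{2} + 7 = 7 + C^{2}$)
$\left(Z{\left(-19,8 \right)} - 343\right)^{2} = \left(\left(7 + \left(-19\right)^{2}\right) - 343\right)^{2} = \left(\left(7 + 361\right) - 343\right)^{2} = \left(368 - 343\right)^{2} = 25^{2} = 625$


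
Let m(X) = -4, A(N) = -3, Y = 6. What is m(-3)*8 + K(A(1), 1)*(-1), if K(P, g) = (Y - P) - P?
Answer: -44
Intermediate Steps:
K(P, g) = 6 - 2*P (K(P, g) = (6 - P) - P = 6 - 2*P)
m(-3)*8 + K(A(1), 1)*(-1) = -4*8 + (6 - 2*(-3))*(-1) = -32 + (6 + 6)*(-1) = -32 + 12*(-1) = -32 - 12 = -44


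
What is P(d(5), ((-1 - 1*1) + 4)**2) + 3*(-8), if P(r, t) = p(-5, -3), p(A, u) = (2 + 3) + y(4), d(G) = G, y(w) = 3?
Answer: -16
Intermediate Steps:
p(A, u) = 8 (p(A, u) = (2 + 3) + 3 = 5 + 3 = 8)
P(r, t) = 8
P(d(5), ((-1 - 1*1) + 4)**2) + 3*(-8) = 8 + 3*(-8) = 8 - 24 = -16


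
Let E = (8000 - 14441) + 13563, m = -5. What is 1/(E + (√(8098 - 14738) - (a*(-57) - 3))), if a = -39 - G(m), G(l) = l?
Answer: 5187/26911609 - 4*I*√415/26911609 ≈ 0.00019274 - 3.0279e-6*I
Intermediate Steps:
a = -34 (a = -39 - 1*(-5) = -39 + 5 = -34)
E = 7122 (E = -6441 + 13563 = 7122)
1/(E + (√(8098 - 14738) - (a*(-57) - 3))) = 1/(7122 + (√(8098 - 14738) - (-34*(-57) - 3))) = 1/(7122 + (√(-6640) - (1938 - 3))) = 1/(7122 + (4*I*√415 - 1*1935)) = 1/(7122 + (4*I*√415 - 1935)) = 1/(7122 + (-1935 + 4*I*√415)) = 1/(5187 + 4*I*√415)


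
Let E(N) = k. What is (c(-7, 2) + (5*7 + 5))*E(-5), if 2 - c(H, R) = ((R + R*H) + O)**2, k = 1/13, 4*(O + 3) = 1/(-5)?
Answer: -5677/400 ≈ -14.193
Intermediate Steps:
O = -61/20 (O = -3 + (1/4)/(-5) = -3 + (1/4)*(-1/5) = -3 - 1/20 = -61/20 ≈ -3.0500)
k = 1/13 ≈ 0.076923
E(N) = 1/13
c(H, R) = 2 - (-61/20 + R + H*R)**2 (c(H, R) = 2 - ((R + R*H) - 61/20)**2 = 2 - ((R + H*R) - 61/20)**2 = 2 - (-61/20 + R + H*R)**2)
(c(-7, 2) + (5*7 + 5))*E(-5) = ((2 - (-61 + 20*2 + 20*(-7)*2)**2/400) + (5*7 + 5))*(1/13) = ((2 - (-61 + 40 - 280)**2/400) + (35 + 5))*(1/13) = ((2 - 1/400*(-301)**2) + 40)*(1/13) = ((2 - 1/400*90601) + 40)*(1/13) = ((2 - 90601/400) + 40)*(1/13) = (-89801/400 + 40)*(1/13) = -73801/400*1/13 = -5677/400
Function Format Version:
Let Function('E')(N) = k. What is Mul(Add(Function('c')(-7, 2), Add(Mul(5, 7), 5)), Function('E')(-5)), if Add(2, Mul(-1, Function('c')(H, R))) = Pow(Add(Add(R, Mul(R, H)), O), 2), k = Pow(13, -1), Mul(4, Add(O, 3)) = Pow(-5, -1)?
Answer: Rational(-5677, 400) ≈ -14.193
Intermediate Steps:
O = Rational(-61, 20) (O = Add(-3, Mul(Rational(1, 4), Pow(-5, -1))) = Add(-3, Mul(Rational(1, 4), Rational(-1, 5))) = Add(-3, Rational(-1, 20)) = Rational(-61, 20) ≈ -3.0500)
k = Rational(1, 13) ≈ 0.076923
Function('E')(N) = Rational(1, 13)
Function('c')(H, R) = Add(2, Mul(-1, Pow(Add(Rational(-61, 20), R, Mul(H, R)), 2))) (Function('c')(H, R) = Add(2, Mul(-1, Pow(Add(Add(R, Mul(R, H)), Rational(-61, 20)), 2))) = Add(2, Mul(-1, Pow(Add(Add(R, Mul(H, R)), Rational(-61, 20)), 2))) = Add(2, Mul(-1, Pow(Add(Rational(-61, 20), R, Mul(H, R)), 2))))
Mul(Add(Function('c')(-7, 2), Add(Mul(5, 7), 5)), Function('E')(-5)) = Mul(Add(Add(2, Mul(Rational(-1, 400), Pow(Add(-61, Mul(20, 2), Mul(20, -7, 2)), 2))), Add(Mul(5, 7), 5)), Rational(1, 13)) = Mul(Add(Add(2, Mul(Rational(-1, 400), Pow(Add(-61, 40, -280), 2))), Add(35, 5)), Rational(1, 13)) = Mul(Add(Add(2, Mul(Rational(-1, 400), Pow(-301, 2))), 40), Rational(1, 13)) = Mul(Add(Add(2, Mul(Rational(-1, 400), 90601)), 40), Rational(1, 13)) = Mul(Add(Add(2, Rational(-90601, 400)), 40), Rational(1, 13)) = Mul(Add(Rational(-89801, 400), 40), Rational(1, 13)) = Mul(Rational(-73801, 400), Rational(1, 13)) = Rational(-5677, 400)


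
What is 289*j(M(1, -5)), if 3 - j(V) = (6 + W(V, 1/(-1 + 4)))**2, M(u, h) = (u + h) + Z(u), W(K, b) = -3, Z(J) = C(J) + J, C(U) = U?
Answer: -1734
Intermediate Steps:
Z(J) = 2*J (Z(J) = J + J = 2*J)
M(u, h) = h + 3*u (M(u, h) = (u + h) + 2*u = (h + u) + 2*u = h + 3*u)
j(V) = -6 (j(V) = 3 - (6 - 3)**2 = 3 - 1*3**2 = 3 - 1*9 = 3 - 9 = -6)
289*j(M(1, -5)) = 289*(-6) = -1734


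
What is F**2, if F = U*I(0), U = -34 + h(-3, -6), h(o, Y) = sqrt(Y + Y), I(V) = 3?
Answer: 10296 - 1224*I*sqrt(3) ≈ 10296.0 - 2120.0*I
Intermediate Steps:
h(o, Y) = sqrt(2)*sqrt(Y) (h(o, Y) = sqrt(2*Y) = sqrt(2)*sqrt(Y))
U = -34 + 2*I*sqrt(3) (U = -34 + sqrt(2)*sqrt(-6) = -34 + sqrt(2)*(I*sqrt(6)) = -34 + 2*I*sqrt(3) ≈ -34.0 + 3.4641*I)
F = -102 + 6*I*sqrt(3) (F = (-34 + 2*I*sqrt(3))*3 = -102 + 6*I*sqrt(3) ≈ -102.0 + 10.392*I)
F**2 = (-102 + 6*I*sqrt(3))**2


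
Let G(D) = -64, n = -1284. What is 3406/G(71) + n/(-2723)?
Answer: -4596181/87136 ≈ -52.747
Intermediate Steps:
3406/G(71) + n/(-2723) = 3406/(-64) - 1284/(-2723) = 3406*(-1/64) - 1284*(-1/2723) = -1703/32 + 1284/2723 = -4596181/87136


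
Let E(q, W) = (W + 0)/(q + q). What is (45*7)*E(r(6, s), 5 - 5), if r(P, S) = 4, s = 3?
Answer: 0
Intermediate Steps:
E(q, W) = W/(2*q) (E(q, W) = W/((2*q)) = W*(1/(2*q)) = W/(2*q))
(45*7)*E(r(6, s), 5 - 5) = (45*7)*((½)*(5 - 5)/4) = 315*((½)*0*(¼)) = 315*0 = 0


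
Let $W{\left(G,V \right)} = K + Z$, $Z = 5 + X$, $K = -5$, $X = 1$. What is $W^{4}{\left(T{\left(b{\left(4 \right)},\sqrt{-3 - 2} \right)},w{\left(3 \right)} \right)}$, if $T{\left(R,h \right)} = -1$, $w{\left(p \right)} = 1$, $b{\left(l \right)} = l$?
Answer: $1$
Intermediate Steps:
$Z = 6$ ($Z = 5 + 1 = 6$)
$W{\left(G,V \right)} = 1$ ($W{\left(G,V \right)} = -5 + 6 = 1$)
$W^{4}{\left(T{\left(b{\left(4 \right)},\sqrt{-3 - 2} \right)},w{\left(3 \right)} \right)} = 1^{4} = 1$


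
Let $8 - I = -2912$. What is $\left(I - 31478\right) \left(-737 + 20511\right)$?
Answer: $-564705892$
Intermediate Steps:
$I = 2920$ ($I = 8 - -2912 = 8 + 2912 = 2920$)
$\left(I - 31478\right) \left(-737 + 20511\right) = \left(2920 - 31478\right) \left(-737 + 20511\right) = \left(-28558\right) 19774 = -564705892$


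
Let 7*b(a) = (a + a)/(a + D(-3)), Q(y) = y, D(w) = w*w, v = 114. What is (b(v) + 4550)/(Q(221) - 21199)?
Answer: -652963/3010343 ≈ -0.21691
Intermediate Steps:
D(w) = w²
b(a) = 2*a/(7*(9 + a)) (b(a) = ((a + a)/(a + (-3)²))/7 = ((2*a)/(a + 9))/7 = ((2*a)/(9 + a))/7 = (2*a/(9 + a))/7 = 2*a/(7*(9 + a)))
(b(v) + 4550)/(Q(221) - 21199) = ((2/7)*114/(9 + 114) + 4550)/(221 - 21199) = ((2/7)*114/123 + 4550)/(-20978) = ((2/7)*114*(1/123) + 4550)*(-1/20978) = (76/287 + 4550)*(-1/20978) = (1305926/287)*(-1/20978) = -652963/3010343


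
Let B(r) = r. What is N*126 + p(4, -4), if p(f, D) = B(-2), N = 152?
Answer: 19150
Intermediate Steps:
p(f, D) = -2
N*126 + p(4, -4) = 152*126 - 2 = 19152 - 2 = 19150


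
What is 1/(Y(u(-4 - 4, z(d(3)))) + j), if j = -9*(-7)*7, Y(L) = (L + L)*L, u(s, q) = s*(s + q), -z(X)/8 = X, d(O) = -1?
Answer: 1/441 ≈ 0.0022676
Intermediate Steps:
z(X) = -8*X
u(s, q) = s*(q + s)
Y(L) = 2*L² (Y(L) = (2*L)*L = 2*L²)
j = 441 (j = 63*7 = 441)
1/(Y(u(-4 - 4, z(d(3)))) + j) = 1/(2*((-4 - 4)*(-8*(-1) + (-4 - 4)))² + 441) = 1/(2*(-8*(8 - 8))² + 441) = 1/(2*(-8*0)² + 441) = 1/(2*0² + 441) = 1/(2*0 + 441) = 1/(0 + 441) = 1/441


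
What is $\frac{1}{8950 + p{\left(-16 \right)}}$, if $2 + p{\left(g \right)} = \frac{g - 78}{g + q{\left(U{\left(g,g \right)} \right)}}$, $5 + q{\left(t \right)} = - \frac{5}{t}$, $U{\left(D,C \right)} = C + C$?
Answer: $\frac{667}{5971324} \approx 0.0001117$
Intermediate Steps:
$U{\left(D,C \right)} = 2 C$
$q{\left(t \right)} = -5 - \frac{5}{t}$
$p{\left(g \right)} = -2 + \frac{-78 + g}{-5 + g - \frac{5}{2 g}}$ ($p{\left(g \right)} = -2 + \frac{g - 78}{g - \left(5 + \frac{5}{2 g}\right)} = -2 + \frac{-78 + g}{g - \left(5 + 5 \frac{1}{2 g}\right)} = -2 + \frac{-78 + g}{g - \left(5 + \frac{5}{2 g}\right)} = -2 + \frac{-78 + g}{-5 + g - \frac{5}{2 g}}$)
$\frac{1}{8950 + p{\left(-16 \right)}} = \frac{1}{8950 + \frac{2 \left(-5 - -160 - 16 \left(78 - 16\right)\right)}{5 + 2 \left(-16\right) \left(5 - -16\right)}} = \frac{1}{8950 + \frac{2 \left(-5 + 160 - 992\right)}{5 + 2 \left(-16\right) \left(5 + 16\right)}} = \frac{1}{8950 + \frac{2 \left(-5 + 160 - 992\right)}{5 + 2 \left(-16\right) 21}} = \frac{1}{8950 + 2 \frac{1}{5 - 672} \left(-837\right)} = \frac{1}{8950 + 2 \frac{1}{-667} \left(-837\right)} = \frac{1}{8950 + 2 \left(- \frac{1}{667}\right) \left(-837\right)} = \frac{1}{8950 + \frac{1674}{667}} = \frac{1}{\frac{5971324}{667}} = \frac{667}{5971324}$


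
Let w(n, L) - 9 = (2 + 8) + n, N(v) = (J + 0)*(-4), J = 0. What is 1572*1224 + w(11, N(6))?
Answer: 1924158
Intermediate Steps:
N(v) = 0 (N(v) = (0 + 0)*(-4) = 0*(-4) = 0)
w(n, L) = 19 + n (w(n, L) = 9 + ((2 + 8) + n) = 9 + (10 + n) = 19 + n)
1572*1224 + w(11, N(6)) = 1572*1224 + (19 + 11) = 1924128 + 30 = 1924158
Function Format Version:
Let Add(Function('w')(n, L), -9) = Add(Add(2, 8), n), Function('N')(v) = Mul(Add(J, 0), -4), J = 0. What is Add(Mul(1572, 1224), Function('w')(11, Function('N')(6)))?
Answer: 1924158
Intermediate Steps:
Function('N')(v) = 0 (Function('N')(v) = Mul(Add(0, 0), -4) = Mul(0, -4) = 0)
Function('w')(n, L) = Add(19, n) (Function('w')(n, L) = Add(9, Add(Add(2, 8), n)) = Add(9, Add(10, n)) = Add(19, n))
Add(Mul(1572, 1224), Function('w')(11, Function('N')(6))) = Add(Mul(1572, 1224), Add(19, 11)) = Add(1924128, 30) = 1924158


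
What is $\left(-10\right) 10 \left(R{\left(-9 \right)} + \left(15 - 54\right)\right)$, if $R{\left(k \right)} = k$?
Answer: $4800$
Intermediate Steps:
$\left(-10\right) 10 \left(R{\left(-9 \right)} + \left(15 - 54\right)\right) = \left(-10\right) 10 \left(-9 + \left(15 - 54\right)\right) = - 100 \left(-9 - 39\right) = \left(-100\right) \left(-48\right) = 4800$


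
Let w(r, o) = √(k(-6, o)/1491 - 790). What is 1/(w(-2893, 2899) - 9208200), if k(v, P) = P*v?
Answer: -1144118850/10535275194669607 - I*√49504679/21070550389339214 ≈ -1.086e-7 - 3.3392e-13*I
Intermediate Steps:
w(r, o) = √(-790 - 2*o/497) (w(r, o) = √((o*(-6))/1491 - 790) = √(-6*o*(1/1491) - 790) = √(-2*o/497 - 790) = √(-790 - 2*o/497))
1/(w(-2893, 2899) - 9208200) = 1/(√(-195137110 - 994*2899)/497 - 9208200) = 1/(√(-195137110 - 2881606)/497 - 9208200) = 1/(√(-198018716)/497 - 9208200) = 1/((2*I*√49504679)/497 - 9208200) = 1/(2*I*√49504679/497 - 9208200) = 1/(-9208200 + 2*I*√49504679/497)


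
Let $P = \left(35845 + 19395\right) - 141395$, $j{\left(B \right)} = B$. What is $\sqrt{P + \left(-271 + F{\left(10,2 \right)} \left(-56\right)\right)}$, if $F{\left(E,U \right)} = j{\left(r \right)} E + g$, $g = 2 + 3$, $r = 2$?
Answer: $i \sqrt{87826} \approx 296.35 i$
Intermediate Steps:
$g = 5$
$F{\left(E,U \right)} = 5 + 2 E$ ($F{\left(E,U \right)} = 2 E + 5 = 5 + 2 E$)
$P = -86155$ ($P = 55240 - 141395 = -86155$)
$\sqrt{P + \left(-271 + F{\left(10,2 \right)} \left(-56\right)\right)} = \sqrt{-86155 + \left(-271 + \left(5 + 2 \cdot 10\right) \left(-56\right)\right)} = \sqrt{-86155 + \left(-271 + \left(5 + 20\right) \left(-56\right)\right)} = \sqrt{-86155 + \left(-271 + 25 \left(-56\right)\right)} = \sqrt{-86155 - 1671} = \sqrt{-87826} = i \sqrt{87826}$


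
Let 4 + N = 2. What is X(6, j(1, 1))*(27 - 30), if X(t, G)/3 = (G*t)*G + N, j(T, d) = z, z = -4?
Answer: -846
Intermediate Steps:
N = -2 (N = -4 + 2 = -2)
j(T, d) = -4
X(t, G) = -6 + 3*t*G² (X(t, G) = 3*((G*t)*G - 2) = 3*(t*G² - 2) = 3*(-2 + t*G²) = -6 + 3*t*G²)
X(6, j(1, 1))*(27 - 30) = (-6 + 3*6*(-4)²)*(27 - 30) = (-6 + 3*6*16)*(-3) = (-6 + 288)*(-3) = 282*(-3) = -846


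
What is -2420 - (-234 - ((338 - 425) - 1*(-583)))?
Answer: -1690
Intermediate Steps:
-2420 - (-234 - ((338 - 425) - 1*(-583))) = -2420 - (-234 - (-87 + 583)) = -2420 - (-234 - 1*496) = -2420 - (-234 - 496) = -2420 - 1*(-730) = -2420 + 730 = -1690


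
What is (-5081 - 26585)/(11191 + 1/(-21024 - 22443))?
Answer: -688213011/243219598 ≈ -2.8296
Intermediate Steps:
(-5081 - 26585)/(11191 + 1/(-21024 - 22443)) = -31666/(11191 + 1/(-43467)) = -31666/(11191 - 1/43467) = -31666/486439196/43467 = -31666*43467/486439196 = -688213011/243219598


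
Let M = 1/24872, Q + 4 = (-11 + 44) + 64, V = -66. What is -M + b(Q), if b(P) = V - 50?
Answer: -2885153/24872 ≈ -116.00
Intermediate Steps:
Q = 93 (Q = -4 + ((-11 + 44) + 64) = -4 + (33 + 64) = -4 + 97 = 93)
M = 1/24872 ≈ 4.0206e-5
b(P) = -116 (b(P) = -66 - 50 = -116)
-M + b(Q) = -1*1/24872 - 116 = -1/24872 - 116 = -2885153/24872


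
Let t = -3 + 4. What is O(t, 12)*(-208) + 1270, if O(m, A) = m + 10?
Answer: -1018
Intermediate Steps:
t = 1
O(m, A) = 10 + m
O(t, 12)*(-208) + 1270 = (10 + 1)*(-208) + 1270 = 11*(-208) + 1270 = -2288 + 1270 = -1018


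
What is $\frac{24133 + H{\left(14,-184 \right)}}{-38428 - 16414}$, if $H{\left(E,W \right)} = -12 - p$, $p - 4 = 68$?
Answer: $- \frac{24049}{54842} \approx -0.43851$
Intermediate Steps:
$p = 72$ ($p = 4 + 68 = 72$)
$H{\left(E,W \right)} = -84$ ($H{\left(E,W \right)} = -12 - 72 = -84$)
$\frac{24133 + H{\left(14,-184 \right)}}{-38428 - 16414} = \frac{24133 - 84}{-38428 - 16414} = \frac{24049}{-54842} = 24049 \left(- \frac{1}{54842}\right) = - \frac{24049}{54842}$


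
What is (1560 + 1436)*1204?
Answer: 3607184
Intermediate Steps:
(1560 + 1436)*1204 = 2996*1204 = 3607184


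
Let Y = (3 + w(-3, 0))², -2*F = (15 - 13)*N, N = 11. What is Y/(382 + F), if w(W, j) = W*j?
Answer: 9/371 ≈ 0.024259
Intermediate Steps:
F = -11 (F = -(15 - 13)*11/2 = -11 ≈ -11.000)
Y = 9 (Y = (3 - 3*0)² = (3 + 0)² = 3² = 9)
Y/(382 + F) = 9/(382 - 11) = 9/371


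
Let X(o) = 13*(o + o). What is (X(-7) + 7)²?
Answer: 30625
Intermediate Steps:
X(o) = 26*o (X(o) = 13*(2*o) = 26*o)
(X(-7) + 7)² = (26*(-7) + 7)² = (-182 + 7)² = (-175)² = 30625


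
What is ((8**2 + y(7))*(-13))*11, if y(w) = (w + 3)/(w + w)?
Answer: -64779/7 ≈ -9254.1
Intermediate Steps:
y(w) = (3 + w)/(2*w) (y(w) = (3 + w)/((2*w)) = (3 + w)*(1/(2*w)) = (3 + w)/(2*w))
((8**2 + y(7))*(-13))*11 = ((8**2 + (1/2)*(3 + 7)/7)*(-13))*11 = ((64 + (1/2)*(1/7)*10)*(-13))*11 = ((64 + 5/7)*(-13))*11 = ((453/7)*(-13))*11 = -5889/7*11 = -64779/7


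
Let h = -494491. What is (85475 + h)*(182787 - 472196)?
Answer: 118372911544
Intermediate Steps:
(85475 + h)*(182787 - 472196) = (85475 - 494491)*(182787 - 472196) = -409016*(-289409) = 118372911544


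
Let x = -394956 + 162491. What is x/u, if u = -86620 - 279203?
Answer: 232465/365823 ≈ 0.63546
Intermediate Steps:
u = -365823
x = -232465
x/u = -232465/(-365823) = -232465*(-1/365823) = 232465/365823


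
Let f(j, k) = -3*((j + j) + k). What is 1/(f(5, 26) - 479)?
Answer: -1/587 ≈ -0.0017036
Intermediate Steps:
f(j, k) = -6*j - 3*k (f(j, k) = -3*(2*j + k) = -3*(k + 2*j) = -6*j - 3*k)
1/(f(5, 26) - 479) = 1/((-6*5 - 3*26) - 479) = 1/((-30 - 78) - 479) = 1/(-108 - 479) = 1/(-587) = -1/587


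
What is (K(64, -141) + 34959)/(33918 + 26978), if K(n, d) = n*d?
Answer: 25935/60896 ≈ 0.42589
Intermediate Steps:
K(n, d) = d*n
(K(64, -141) + 34959)/(33918 + 26978) = (-141*64 + 34959)/(33918 + 26978) = (-9024 + 34959)/60896 = 25935*(1/60896) = 25935/60896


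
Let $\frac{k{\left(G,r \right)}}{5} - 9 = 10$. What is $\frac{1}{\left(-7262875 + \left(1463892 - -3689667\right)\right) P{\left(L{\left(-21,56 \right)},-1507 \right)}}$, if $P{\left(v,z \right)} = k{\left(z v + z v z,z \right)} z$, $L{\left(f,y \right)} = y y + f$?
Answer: $\frac{1}{301980225140} \approx 3.3115 \cdot 10^{-12}$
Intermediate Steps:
$k{\left(G,r \right)} = 95$ ($k{\left(G,r \right)} = 45 + 5 \cdot 10 = 45 + 50 = 95$)
$L{\left(f,y \right)} = f + y^{2}$ ($L{\left(f,y \right)} = y^{2} + f = f + y^{2}$)
$P{\left(v,z \right)} = 95 z$
$\frac{1}{\left(-7262875 + \left(1463892 - -3689667\right)\right) P{\left(L{\left(-21,56 \right)},-1507 \right)}} = \frac{1}{\left(-7262875 + \left(1463892 - -3689667\right)\right) 95 \left(-1507\right)} = \frac{1}{\left(-7262875 + \left(1463892 + 3689667\right)\right) \left(-143165\right)} = \frac{1}{-7262875 + 5153559} \left(- \frac{1}{143165}\right) = \frac{1}{-2109316} \left(- \frac{1}{143165}\right) = \left(- \frac{1}{2109316}\right) \left(- \frac{1}{143165}\right) = \frac{1}{301980225140}$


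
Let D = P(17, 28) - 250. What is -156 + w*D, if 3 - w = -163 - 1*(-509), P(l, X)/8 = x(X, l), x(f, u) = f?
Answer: 8762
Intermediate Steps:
P(l, X) = 8*X
D = -26 (D = 8*28 - 250 = 224 - 250 = -26)
w = -343 (w = 3 - (-163 - 1*(-509)) = 3 - (-163 + 509) = 3 - 1*346 = 3 - 346 = -343)
-156 + w*D = -156 - 343*(-26) = -156 + 8918 = 8762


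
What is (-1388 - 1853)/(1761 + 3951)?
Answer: -463/816 ≈ -0.56740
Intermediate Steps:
(-1388 - 1853)/(1761 + 3951) = -3241/5712 = -3241*1/5712 = -463/816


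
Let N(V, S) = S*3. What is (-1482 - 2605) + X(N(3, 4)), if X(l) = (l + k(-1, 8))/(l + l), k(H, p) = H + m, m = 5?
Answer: -12259/3 ≈ -4086.3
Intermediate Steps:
N(V, S) = 3*S
k(H, p) = 5 + H (k(H, p) = H + 5 = 5 + H)
X(l) = (4 + l)/(2*l) (X(l) = (l + (5 - 1))/(l + l) = (l + 4)/((2*l)) = (4 + l)*(1/(2*l)) = (4 + l)/(2*l))
(-1482 - 2605) + X(N(3, 4)) = (-1482 - 2605) + (4 + 3*4)/(2*((3*4))) = -4087 + (½)*(4 + 12)/12 = -4087 + (½)*(1/12)*16 = -4087 + ⅔ = -12259/3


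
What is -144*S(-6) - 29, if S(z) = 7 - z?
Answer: -1901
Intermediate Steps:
-144*S(-6) - 29 = -144*(7 - 1*(-6)) - 29 = -144*(7 + 6) - 29 = -144*13 - 29 = -1872 - 29 = -1901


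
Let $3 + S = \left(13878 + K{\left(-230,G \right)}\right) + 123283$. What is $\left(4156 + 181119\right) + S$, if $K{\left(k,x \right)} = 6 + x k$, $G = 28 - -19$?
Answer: $311629$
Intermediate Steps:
$G = 47$ ($G = 28 + 19 = 47$)
$K{\left(k,x \right)} = 6 + k x$
$S = 126354$ ($S = -3 + \left(\left(13878 + \left(6 - 10810\right)\right) + 123283\right) = -3 + \left(\left(13878 - 10804\right) + 123283\right) = -3 + \left(3074 + 123283\right) = -3 + 126357 = 126354$)
$\left(4156 + 181119\right) + S = \left(4156 + 181119\right) + 126354 = 185275 + 126354 = 311629$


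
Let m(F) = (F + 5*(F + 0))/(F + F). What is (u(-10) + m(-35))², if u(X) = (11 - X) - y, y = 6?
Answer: 324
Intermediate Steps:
u(X) = 5 - X (u(X) = (11 - X) - 1*6 = (11 - X) - 6 = 5 - X)
m(F) = 3 (m(F) = (F + 5*F)/((2*F)) = (6*F)*(1/(2*F)) = 3)
(u(-10) + m(-35))² = ((5 - 1*(-10)) + 3)² = ((5 + 10) + 3)² = (15 + 3)² = 18² = 324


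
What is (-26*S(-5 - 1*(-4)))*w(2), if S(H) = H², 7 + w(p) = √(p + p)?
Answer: 130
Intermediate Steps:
w(p) = -7 + √2*√p (w(p) = -7 + √(p + p) = -7 + √(2*p) = -7 + √2*√p)
(-26*S(-5 - 1*(-4)))*w(2) = (-26*(-5 - 1*(-4))²)*(-7 + √2*√2) = (-26*(-5 + 4)²)*(-7 + 2) = -26*(-1)²*(-5) = -26*1*(-5) = -26*(-5) = 130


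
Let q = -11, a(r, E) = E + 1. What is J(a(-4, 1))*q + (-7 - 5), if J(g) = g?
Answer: -34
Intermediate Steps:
a(r, E) = 1 + E
J(a(-4, 1))*q + (-7 - 5) = (1 + 1)*(-11) + (-7 - 5) = 2*(-11) - 12 = -22 - 12 = -34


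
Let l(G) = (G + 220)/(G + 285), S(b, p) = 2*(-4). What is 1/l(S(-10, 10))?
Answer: 277/212 ≈ 1.3066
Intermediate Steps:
S(b, p) = -8
l(G) = (220 + G)/(285 + G)
1/l(S(-10, 10)) = 1/((220 - 8)/(285 - 8)) = 1/(212/277) = 277/212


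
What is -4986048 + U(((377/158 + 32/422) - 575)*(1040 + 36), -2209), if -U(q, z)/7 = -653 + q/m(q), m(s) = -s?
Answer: -4981470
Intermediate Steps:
U(q, z) = 4578 (U(q, z) = -7*(-653 + q/((-q))) = -7*(-653 + q*(-1/q)) = -7*(-653 - 1) = -7*(-654) = 4578)
-4986048 + U(((377/158 + 32/422) - 575)*(1040 + 36), -2209) = -4986048 + 4578 = -4981470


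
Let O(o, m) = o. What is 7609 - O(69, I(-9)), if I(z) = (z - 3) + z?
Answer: 7540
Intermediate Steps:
I(z) = -3 + 2*z (I(z) = (-3 + z) + z = -3 + 2*z)
7609 - O(69, I(-9)) = 7609 - 1*69 = 7609 - 69 = 7540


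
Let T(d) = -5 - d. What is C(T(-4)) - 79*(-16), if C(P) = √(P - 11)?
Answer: 1264 + 2*I*√3 ≈ 1264.0 + 3.4641*I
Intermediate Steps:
C(P) = √(-11 + P)
C(T(-4)) - 79*(-16) = √(-11 + (-5 - 1*(-4))) - 79*(-16) = √(-11 + (-5 + 4)) + 1264 = √(-11 - 1) + 1264 = √(-12) + 1264 = 2*I*√3 + 1264 = 1264 + 2*I*√3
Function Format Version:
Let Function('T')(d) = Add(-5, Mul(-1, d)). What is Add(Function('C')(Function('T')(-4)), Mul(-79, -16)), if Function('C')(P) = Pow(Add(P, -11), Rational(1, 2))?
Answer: Add(1264, Mul(2, I, Pow(3, Rational(1, 2)))) ≈ Add(1264.0, Mul(3.4641, I))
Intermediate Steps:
Function('C')(P) = Pow(Add(-11, P), Rational(1, 2))
Add(Function('C')(Function('T')(-4)), Mul(-79, -16)) = Add(Pow(Add(-11, Add(-5, Mul(-1, -4))), Rational(1, 2)), Mul(-79, -16)) = Add(Pow(Add(-11, Add(-5, 4)), Rational(1, 2)), 1264) = Add(Pow(Add(-11, -1), Rational(1, 2)), 1264) = Add(Pow(-12, Rational(1, 2)), 1264) = Add(Mul(2, I, Pow(3, Rational(1, 2))), 1264) = Add(1264, Mul(2, I, Pow(3, Rational(1, 2))))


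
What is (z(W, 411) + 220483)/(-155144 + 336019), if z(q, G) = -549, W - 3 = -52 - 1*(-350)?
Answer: 219934/180875 ≈ 1.2159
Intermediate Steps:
W = 301 (W = 3 + (-52 - 1*(-350)) = 3 + (-52 + 350) = 3 + 298 = 301)
(z(W, 411) + 220483)/(-155144 + 336019) = (-549 + 220483)/(-155144 + 336019) = 219934/180875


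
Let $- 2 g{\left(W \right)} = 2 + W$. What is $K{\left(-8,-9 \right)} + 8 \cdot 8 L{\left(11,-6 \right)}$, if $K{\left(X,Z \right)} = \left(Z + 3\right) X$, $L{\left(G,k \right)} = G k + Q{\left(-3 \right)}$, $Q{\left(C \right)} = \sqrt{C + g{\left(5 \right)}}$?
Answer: $-4176 + 32 i \sqrt{26} \approx -4176.0 + 163.17 i$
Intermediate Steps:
$g{\left(W \right)} = -1 - \frac{W}{2}$ ($g{\left(W \right)} = - \frac{2 + W}{2} = -1 - \frac{W}{2}$)
$Q{\left(C \right)} = \sqrt{- \frac{7}{2} + C}$ ($Q{\left(C \right)} = \sqrt{C - \frac{7}{2}} = \sqrt{- \frac{7}{2} + C}$)
$L{\left(G,k \right)} = G k + \frac{i \sqrt{26}}{2}$ ($L{\left(G,k \right)} = G k + \frac{\sqrt{-14 + 4 \left(-3\right)}}{2} = G k + \frac{\sqrt{-14 - 12}}{2} = G k + \frac{\sqrt{-26}}{2} = G k + \frac{i \sqrt{26}}{2}$)
$K{\left(X,Z \right)} = X \left(3 + Z\right)$ ($K{\left(X,Z \right)} = \left(3 + Z\right) X = X \left(3 + Z\right)$)
$K{\left(-8,-9 \right)} + 8 \cdot 8 L{\left(11,-6 \right)} = - 8 \left(3 - 9\right) + 8 \cdot 8 \left(11 \left(-6\right) + \frac{i \sqrt{26}}{2}\right) = \left(-8\right) \left(-6\right) + 64 \left(-66 + \frac{i \sqrt{26}}{2}\right) = 48 - \left(4224 - 32 i \sqrt{26}\right) = -4176 + 32 i \sqrt{26}$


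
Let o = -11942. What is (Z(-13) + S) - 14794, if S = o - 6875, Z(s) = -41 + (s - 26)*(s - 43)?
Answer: -31468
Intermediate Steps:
Z(s) = -41 + (-43 + s)*(-26 + s) (Z(s) = -41 + (-26 + s)*(-43 + s) = -41 + (-43 + s)*(-26 + s))
S = -18817 (S = -11942 - 6875 = -18817)
(Z(-13) + S) - 14794 = ((1077 + (-13)**2 - 69*(-13)) - 18817) - 14794 = ((1077 + 169 + 897) - 18817) - 14794 = (2143 - 18817) - 14794 = -16674 - 14794 = -31468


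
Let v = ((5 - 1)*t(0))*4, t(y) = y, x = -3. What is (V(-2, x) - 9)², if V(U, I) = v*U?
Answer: 81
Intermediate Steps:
v = 0 (v = ((5 - 1)*0)*4 = (4*0)*4 = 0*4 = 0)
V(U, I) = 0 (V(U, I) = 0*U = 0)
(V(-2, x) - 9)² = (0 - 9)² = (-9)² = 81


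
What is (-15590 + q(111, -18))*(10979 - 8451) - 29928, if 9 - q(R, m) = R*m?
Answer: -34367752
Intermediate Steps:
q(R, m) = 9 - R*m
(-15590 + q(111, -18))*(10979 - 8451) - 29928 = (-15590 + (9 - 1*111*(-18)))*(10979 - 8451) - 29928 = (-15590 + (9 + 1998))*2528 - 29928 = (-15590 + 2007)*2528 - 29928 = -13583*2528 - 29928 = -34337824 - 29928 = -34367752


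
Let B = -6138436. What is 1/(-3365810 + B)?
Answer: -1/9504246 ≈ -1.0522e-7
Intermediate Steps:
1/(-3365810 + B) = 1/(-3365810 - 6138436) = 1/(-9504246) = -1/9504246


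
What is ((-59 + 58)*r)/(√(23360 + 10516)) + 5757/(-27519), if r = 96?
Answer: -1919/9173 - 16*√941/941 ≈ -0.73079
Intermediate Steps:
((-59 + 58)*r)/(√(23360 + 10516)) + 5757/(-27519) = ((-59 + 58)*96)/(√(23360 + 10516)) + 5757/(-27519) = (-1*96)/(√33876) + 5757*(-1/27519) = -96*√941/5646 - 1919/9173 = -16*√941/941 - 1919/9173 = -1919/9173 - 16*√941/941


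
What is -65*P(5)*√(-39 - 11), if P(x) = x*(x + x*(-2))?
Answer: 8125*I*√2 ≈ 11490.0*I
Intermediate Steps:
P(x) = -x² (P(x) = x*(x - 2*x) = x*(-x) = -x²)
-65*P(5)*√(-39 - 11) = -65*(-1*5²)*√(-39 - 11) = -65*(-1*25)*√(-50) = -65*(-25)*5*I*√2 = -(-1625)*5*I*√2 = -(-8125)*I*√2 = 8125*I*√2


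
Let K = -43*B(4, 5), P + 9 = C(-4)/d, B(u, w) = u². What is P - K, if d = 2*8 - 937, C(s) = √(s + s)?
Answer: 679 - 2*I*√2/921 ≈ 679.0 - 0.003071*I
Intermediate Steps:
C(s) = √2*√s (C(s) = √(2*s) = √2*√s)
d = -921 (d = 16 - 937 = -921)
P = -9 - 2*I*√2/921 (P = -9 + (√2*√(-4))/(-921) = -9 + (√2*(2*I))*(-1/921) = -9 + (2*I*√2)*(-1/921) = -9 - 2*I*√2/921 ≈ -9.0 - 0.003071*I)
K = -688 (K = -43*4² = -43*16 = -688)
P - K = (-9 - 2*I*√2/921) - 1*(-688) = (-9 - 2*I*√2/921) + 688 = 679 - 2*I*√2/921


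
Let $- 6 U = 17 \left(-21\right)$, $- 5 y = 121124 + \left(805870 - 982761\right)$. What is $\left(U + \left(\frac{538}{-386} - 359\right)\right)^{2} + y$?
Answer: $\frac{75757365057}{744980} \approx 1.0169 \cdot 10^{5}$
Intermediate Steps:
$y = \frac{55767}{5}$ ($y = - \frac{121124 + \left(805870 - 982761\right)}{5} = - \frac{121124 - 176891}{5} = \left(- \frac{1}{5}\right) \left(-55767\right) = \frac{55767}{5} \approx 11153.0$)
$U = \frac{119}{2}$ ($U = - \frac{17 \left(-21\right)}{6} = \left(- \frac{1}{6}\right) \left(-357\right) = \frac{119}{2} \approx 59.5$)
$\left(U + \left(\frac{538}{-386} - 359\right)\right)^{2} + y = \left(\frac{119}{2} + \left(\frac{538}{-386} - 359\right)\right)^{2} + \frac{55767}{5} = \left(\frac{119}{2} + \left(538 \left(- \frac{1}{386}\right) - 359\right)\right)^{2} + \frac{55767}{5} = \left(\frac{119}{2} - \frac{69556}{193}\right)^{2} + \frac{55767}{5} = \left(- \frac{116145}{386}\right)^{2} + \frac{55767}{5} = \frac{13489661025}{148996} + \frac{55767}{5} = \frac{75757365057}{744980}$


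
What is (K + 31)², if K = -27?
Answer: 16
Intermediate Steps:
(K + 31)² = (-27 + 31)² = 4² = 16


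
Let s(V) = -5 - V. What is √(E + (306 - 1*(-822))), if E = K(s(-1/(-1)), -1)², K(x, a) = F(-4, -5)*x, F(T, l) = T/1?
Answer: 2*√426 ≈ 41.280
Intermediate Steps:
F(T, l) = T (F(T, l) = T*1 = T)
K(x, a) = -4*x
E = 576 (E = (-4*(-5 - (-1)/(-1)))² = (-4*(-5 - (-1)*(-1)))² = (-4*(-5 - 1*1))² = (-4*(-5 - 1))² = (-4*(-6))² = 24² = 576)
√(E + (306 - 1*(-822))) = √(576 + (306 - 1*(-822))) = √(576 + (306 + 822)) = √(576 + 1128) = √1704 = 2*√426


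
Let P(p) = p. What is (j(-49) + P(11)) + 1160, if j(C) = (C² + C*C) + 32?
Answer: 6005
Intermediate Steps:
j(C) = 32 + 2*C² (j(C) = (C² + C²) + 32 = 2*C² + 32 = 32 + 2*C²)
(j(-49) + P(11)) + 1160 = ((32 + 2*(-49)²) + 11) + 1160 = ((32 + 2*2401) + 11) + 1160 = ((32 + 4802) + 11) + 1160 = (4834 + 11) + 1160 = 4845 + 1160 = 6005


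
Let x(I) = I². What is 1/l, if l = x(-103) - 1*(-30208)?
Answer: 1/40817 ≈ 2.4500e-5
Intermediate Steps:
l = 40817 (l = (-103)² - 1*(-30208) = 10609 + 30208 = 40817)
1/l = 1/40817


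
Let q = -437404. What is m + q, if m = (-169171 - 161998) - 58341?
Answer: -826914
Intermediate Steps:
m = -389510 (m = -331169 - 58341 = -389510)
m + q = -389510 - 437404 = -826914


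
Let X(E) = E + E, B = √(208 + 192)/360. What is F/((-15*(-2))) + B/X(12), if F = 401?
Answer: 28877/2160 ≈ 13.369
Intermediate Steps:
B = 1/18 (B = √400*(1/360) = 20*(1/360) = 1/18 ≈ 0.055556)
X(E) = 2*E
F/((-15*(-2))) + B/X(12) = 401/((-15*(-2))) + 1/(18*((2*12))) = 401/30 + (1/18)/24 = 401*(1/30) + (1/18)*(1/24) = 401/30 + 1/432 = 28877/2160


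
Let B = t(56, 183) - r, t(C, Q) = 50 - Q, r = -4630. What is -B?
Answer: -4497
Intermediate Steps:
B = 4497 (B = (50 - 1*183) - 1*(-4630) = (50 - 183) + 4630 = -133 + 4630 = 4497)
-B = -1*4497 = -4497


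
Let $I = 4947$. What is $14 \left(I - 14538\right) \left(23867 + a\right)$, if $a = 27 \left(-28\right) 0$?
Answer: $-3204717558$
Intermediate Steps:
$a = 0$ ($a = \left(-756\right) 0 = 0$)
$14 \left(I - 14538\right) \left(23867 + a\right) = 14 \left(4947 - 14538\right) \left(23867 + 0\right) = 14 \left(\left(-9591\right) 23867\right) = 14 \left(-228908397\right) = -3204717558$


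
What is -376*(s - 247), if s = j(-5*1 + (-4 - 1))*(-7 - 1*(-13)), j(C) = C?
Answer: 115432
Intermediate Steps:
s = -60 (s = (-5*1 + (-4 - 1))*(-7 - 1*(-13)) = (-5 - 5)*(-7 + 13) = -10*6 = -60)
-376*(s - 247) = -376*(-60 - 247) = -376*(-307) = 115432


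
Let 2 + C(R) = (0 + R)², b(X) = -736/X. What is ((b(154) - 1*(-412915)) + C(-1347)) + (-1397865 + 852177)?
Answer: 129485450/77 ≈ 1.6816e+6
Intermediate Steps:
C(R) = -2 + R² (C(R) = -2 + (0 + R)² = -2 + R²)
((b(154) - 1*(-412915)) + C(-1347)) + (-1397865 + 852177) = ((-736/154 - 1*(-412915)) + (-2 + (-1347)²)) + (-1397865 + 852177) = ((-736*1/154 + 412915) + (-2 + 1814409)) - 545688 = ((-368/77 + 412915) + 1814407) - 545688 = (31794087/77 + 1814407) - 545688 = 171503426/77 - 545688 = 129485450/77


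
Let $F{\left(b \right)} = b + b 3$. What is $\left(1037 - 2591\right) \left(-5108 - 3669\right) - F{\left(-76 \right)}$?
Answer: $13639762$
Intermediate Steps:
$F{\left(b \right)} = 4 b$ ($F{\left(b \right)} = b + 3 b = 4 b$)
$\left(1037 - 2591\right) \left(-5108 - 3669\right) - F{\left(-76 \right)} = \left(1037 - 2591\right) \left(-5108 - 3669\right) - 4 \left(-76\right) = \left(-1554\right) \left(-8777\right) - -304 = 13639458 + 304 = 13639762$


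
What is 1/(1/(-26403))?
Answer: -26403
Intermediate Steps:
1/(1/(-26403)) = 1/(-1/26403) = -26403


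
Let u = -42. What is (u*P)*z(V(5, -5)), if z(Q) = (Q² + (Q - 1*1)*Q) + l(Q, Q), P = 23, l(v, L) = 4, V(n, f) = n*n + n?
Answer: -1713684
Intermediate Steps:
V(n, f) = n + n² (V(n, f) = n² + n = n + n²)
z(Q) = 4 + Q² + Q*(-1 + Q) (z(Q) = (Q² + (Q - 1*1)*Q) + 4 = (Q² + (Q - 1)*Q) + 4 = (Q² + (-1 + Q)*Q) + 4 = (Q² + Q*(-1 + Q)) + 4 = 4 + Q² + Q*(-1 + Q))
(u*P)*z(V(5, -5)) = (-42*23)*(4 - 5*(1 + 5) + 2*(5*(1 + 5))²) = -966*(4 - 5*6 + 2*(5*6)²) = -966*(4 - 1*30 + 2*30²) = -966*(4 - 30 + 2*900) = -966*(4 - 30 + 1800) = -966*1774 = -1713684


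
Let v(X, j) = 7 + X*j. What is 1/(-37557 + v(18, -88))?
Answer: -1/39134 ≈ -2.5553e-5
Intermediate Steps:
1/(-37557 + v(18, -88)) = 1/(-37557 + (7 + 18*(-88))) = 1/(-37557 + (7 - 1584)) = 1/(-37557 - 1577) = 1/(-39134) = -1/39134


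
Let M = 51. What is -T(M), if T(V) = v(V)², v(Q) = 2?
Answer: -4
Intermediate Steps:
T(V) = 4 (T(V) = 2² = 4)
-T(M) = -1*4 = -4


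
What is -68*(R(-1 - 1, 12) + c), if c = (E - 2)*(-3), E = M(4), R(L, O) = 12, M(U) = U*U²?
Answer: 11832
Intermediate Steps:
M(U) = U³
E = 64 (E = 4³ = 64)
c = -186 (c = (64 - 2)*(-3) = 62*(-3) = -186)
-68*(R(-1 - 1, 12) + c) = -68*(12 - 186) = -68*(-174) = 11832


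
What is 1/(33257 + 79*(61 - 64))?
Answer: 1/33020 ≈ 3.0285e-5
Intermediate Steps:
1/(33257 + 79*(61 - 64)) = 1/(33257 + 79*(-3)) = 1/(33257 - 237) = 1/33020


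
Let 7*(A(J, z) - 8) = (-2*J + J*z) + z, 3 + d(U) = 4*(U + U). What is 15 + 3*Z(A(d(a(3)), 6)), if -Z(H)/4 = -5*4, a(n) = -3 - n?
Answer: 255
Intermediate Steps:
d(U) = -3 + 8*U (d(U) = -3 + 4*(U + U) = -3 + 4*(2*U) = -3 + 8*U)
A(J, z) = 8 - 2*J/7 + z/7 + J*z/7 (A(J, z) = 8 + ((-2*J + J*z) + z)/7 = 8 + (z - 2*J + J*z)/7 = 8 + (-2*J/7 + z/7 + J*z/7) = 8 - 2*J/7 + z/7 + J*z/7)
Z(H) = 80 (Z(H) = -(-20)*4 = -4*(-20) = 80)
15 + 3*Z(A(d(a(3)), 6)) = 15 + 3*80 = 15 + 240 = 255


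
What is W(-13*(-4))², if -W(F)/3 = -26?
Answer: 6084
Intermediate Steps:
W(F) = 78 (W(F) = -3*(-26) = 78)
W(-13*(-4))² = 78² = 6084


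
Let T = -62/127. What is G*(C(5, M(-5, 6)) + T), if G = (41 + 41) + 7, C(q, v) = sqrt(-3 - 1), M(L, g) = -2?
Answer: -5518/127 + 178*I ≈ -43.449 + 178.0*I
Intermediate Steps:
C(q, v) = 2*I (C(q, v) = sqrt(-4) = 2*I)
G = 89 (G = 82 + 7 = 89)
T = -62/127 (T = -62*1/127 = -62/127 ≈ -0.48819)
G*(C(5, M(-5, 6)) + T) = 89*(2*I - 62/127) = 89*(-62/127 + 2*I) = -5518/127 + 178*I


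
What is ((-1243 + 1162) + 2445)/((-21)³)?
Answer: -788/3087 ≈ -0.25526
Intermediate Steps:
((-1243 + 1162) + 2445)/((-21)³) = (-81 + 2445)/(-9261) = 2364*(-1/9261) = -788/3087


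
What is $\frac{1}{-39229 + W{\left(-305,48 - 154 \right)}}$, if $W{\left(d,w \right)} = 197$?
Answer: $- \frac{1}{39032} \approx -2.562 \cdot 10^{-5}$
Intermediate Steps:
$\frac{1}{-39229 + W{\left(-305,48 - 154 \right)}} = \frac{1}{-39229 + 197} = \frac{1}{-39032} = - \frac{1}{39032}$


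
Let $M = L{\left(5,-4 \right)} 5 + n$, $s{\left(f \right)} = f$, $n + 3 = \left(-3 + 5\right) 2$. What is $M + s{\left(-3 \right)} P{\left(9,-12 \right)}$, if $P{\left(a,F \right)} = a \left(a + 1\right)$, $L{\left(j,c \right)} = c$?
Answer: $-289$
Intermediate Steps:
$n = 1$ ($n = -3 + \left(-3 + 5\right) 2 = -3 + 2 \cdot 2 = -3 + 4 = 1$)
$P{\left(a,F \right)} = a \left(1 + a\right)$
$M = -19$ ($M = \left(-4\right) 5 + 1 = -20 + 1 = -19$)
$M + s{\left(-3 \right)} P{\left(9,-12 \right)} = -19 - 3 \cdot 9 \left(1 + 9\right) = -19 - 3 \cdot 9 \cdot 10 = -19 - 270 = -289$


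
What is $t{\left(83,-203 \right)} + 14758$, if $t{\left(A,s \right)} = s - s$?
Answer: $14758$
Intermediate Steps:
$t{\left(A,s \right)} = 0$
$t{\left(83,-203 \right)} + 14758 = 0 + 14758 = 14758$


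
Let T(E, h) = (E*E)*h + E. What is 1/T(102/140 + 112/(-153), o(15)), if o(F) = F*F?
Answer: -2548980/1961 ≈ -1299.8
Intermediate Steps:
o(F) = F**2
T(E, h) = E + h*E**2 (T(E, h) = E**2*h + E = h*E**2 + E = E + h*E**2)
1/T(102/140 + 112/(-153), o(15)) = 1/((102/140 + 112/(-153))*(1 + (102/140 + 112/(-153))*15**2)) = 1/((102*(1/140) + 112*(-1/153))*(1 + (102*(1/140) + 112*(-1/153))*225)) = 1/((51/70 - 112/153)*(1 + (51/70 - 112/153)*225)) = 1/(-37*(1 - 37/10710*225)/10710) = 1/(-37*(1 - 185/238)/10710) = 1/(-37/10710*53/238) = 1/(-1961/2548980) = -2548980/1961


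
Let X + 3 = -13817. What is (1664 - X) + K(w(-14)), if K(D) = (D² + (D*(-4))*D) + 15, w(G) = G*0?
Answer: 15499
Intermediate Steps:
X = -13820 (X = -3 - 13817 = -13820)
w(G) = 0
K(D) = 15 - 3*D² (K(D) = (D² + (-4*D)*D) + 15 = (D² - 4*D²) + 15 = -3*D² + 15 = 15 - 3*D²)
(1664 - X) + K(w(-14)) = (1664 - 1*(-13820)) + (15 - 3*0²) = (1664 + 13820) + (15 - 3*0) = 15484 + (15 + 0) = 15484 + 15 = 15499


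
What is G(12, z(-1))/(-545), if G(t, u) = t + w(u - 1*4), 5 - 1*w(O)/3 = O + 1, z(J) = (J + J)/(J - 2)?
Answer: -34/545 ≈ -0.062385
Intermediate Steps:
z(J) = 2*J/(-2 + J) (z(J) = (2*J)/(-2 + J) = 2*J/(-2 + J))
w(O) = 12 - 3*O (w(O) = 15 - 3*(O + 1) = 15 - 3*(1 + O) = 15 + (-3 - 3*O) = 12 - 3*O)
G(t, u) = 24 + t - 3*u (G(t, u) = t + (12 - 3*(u - 1*4)) = t + (12 - 3*(u - 4)) = t + (12 - 3*(-4 + u)) = t + (12 + (12 - 3*u)) = t + (24 - 3*u) = 24 + t - 3*u)
G(12, z(-1))/(-545) = (24 + 12 - 6*(-1)/(-2 - 1))/(-545) = (24 + 12 - 6*(-1)/(-3))*(-1/545) = (24 + 12 - 6*(-1)*(-1)/3)*(-1/545) = (24 + 12 - 3*2/3)*(-1/545) = (24 + 12 - 2)*(-1/545) = 34*(-1/545) = -34/545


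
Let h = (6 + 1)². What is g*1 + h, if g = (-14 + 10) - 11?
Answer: 34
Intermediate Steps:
h = 49 (h = 7² = 49)
g = -15 (g = -4 - 11 = -15)
g*1 + h = -15*1 + 49 = -15 + 49 = 34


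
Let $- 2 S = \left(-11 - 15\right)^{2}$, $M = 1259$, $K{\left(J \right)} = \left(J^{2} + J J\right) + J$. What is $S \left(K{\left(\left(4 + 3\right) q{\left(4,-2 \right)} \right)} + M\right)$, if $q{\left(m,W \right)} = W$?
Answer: $-553306$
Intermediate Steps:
$K{\left(J \right)} = J + 2 J^{2}$ ($K{\left(J \right)} = \left(J^{2} + J^{2}\right) + J = 2 J^{2} + J = J + 2 J^{2}$)
$S = -338$ ($S = - \frac{\left(-11 - 15\right)^{2}}{2} = - \frac{\left(-26\right)^{2}}{2} = \left(- \frac{1}{2}\right) 676 = -338$)
$S \left(K{\left(\left(4 + 3\right) q{\left(4,-2 \right)} \right)} + M\right) = - 338 \left(\left(4 + 3\right) \left(-2\right) \left(1 + 2 \left(4 + 3\right) \left(-2\right)\right) + 1259\right) = - 338 \left(7 \left(-2\right) \left(1 + 2 \cdot 7 \left(-2\right)\right) + 1259\right) = - 338 \left(- 14 \left(1 + 2 \left(-14\right)\right) + 1259\right) = - 338 \left(- 14 \left(1 - 28\right) + 1259\right) = - 338 \left(\left(-14\right) \left(-27\right) + 1259\right) = - 338 \left(378 + 1259\right) = \left(-338\right) 1637 = -553306$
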